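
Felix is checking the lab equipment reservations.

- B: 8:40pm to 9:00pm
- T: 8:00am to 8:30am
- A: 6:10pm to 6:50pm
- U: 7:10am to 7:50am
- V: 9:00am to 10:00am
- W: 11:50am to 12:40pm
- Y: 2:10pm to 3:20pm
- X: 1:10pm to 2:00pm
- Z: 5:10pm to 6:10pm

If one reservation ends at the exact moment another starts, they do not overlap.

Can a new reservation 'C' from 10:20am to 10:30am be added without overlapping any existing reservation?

U: ends 7:50am at or before C starts 10:20am → clear.
T: ends 8:30am at or before C starts 10:20am → clear.
V: ends 10:00am at or before C starts 10:20am → clear.
W: starts 11:50am at or after C ends 10:30am → clear.
X: starts 1:10pm at or after C ends 10:30am → clear.
Y: starts 2:10pm at or after C ends 10:30am → clear.
Z: starts 5:10pm at or after C ends 10:30am → clear.
A: starts 6:10pm at or after C ends 10:30am → clear.
B: starts 8:40pm at or after C ends 10:30am → clear.

Yes — the slot is free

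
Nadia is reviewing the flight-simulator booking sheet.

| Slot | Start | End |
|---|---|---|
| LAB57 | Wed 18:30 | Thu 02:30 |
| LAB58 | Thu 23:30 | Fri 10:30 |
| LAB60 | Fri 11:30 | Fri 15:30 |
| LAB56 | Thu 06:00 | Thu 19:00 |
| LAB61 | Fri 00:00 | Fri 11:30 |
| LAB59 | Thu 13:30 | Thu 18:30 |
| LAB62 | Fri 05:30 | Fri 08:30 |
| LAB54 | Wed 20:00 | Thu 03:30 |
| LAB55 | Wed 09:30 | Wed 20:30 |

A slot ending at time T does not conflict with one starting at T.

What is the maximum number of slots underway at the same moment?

3

Sort all start/end points and keep a running count:
Wed 09:30 start LAB55 → 1
Wed 18:30 start LAB57 → 2
Wed 20:00 start LAB54 → 3
Wed 20:30 end LAB55 → 2
Thu 02:30 end LAB57 → 1
Thu 03:30 end LAB54 → 0
Thu 06:00 start LAB56 → 1
Thu 13:30 start LAB59 → 2
Thu 18:30 end LAB59 → 1
Thu 19:00 end LAB56 → 0
Thu 23:30 start LAB58 → 1
Fri 00:00 start LAB61 → 2
Fri 05:30 start LAB62 → 3
Fri 08:30 end LAB62 → 2
Fri 10:30 end LAB58 → 1
Fri 11:30 end LAB61 → 0
Fri 11:30 start LAB60 → 1
Fri 15:30 end LAB60 → 0
Peak is 3, at Wed 20:00 (LAB54, LAB55, LAB57).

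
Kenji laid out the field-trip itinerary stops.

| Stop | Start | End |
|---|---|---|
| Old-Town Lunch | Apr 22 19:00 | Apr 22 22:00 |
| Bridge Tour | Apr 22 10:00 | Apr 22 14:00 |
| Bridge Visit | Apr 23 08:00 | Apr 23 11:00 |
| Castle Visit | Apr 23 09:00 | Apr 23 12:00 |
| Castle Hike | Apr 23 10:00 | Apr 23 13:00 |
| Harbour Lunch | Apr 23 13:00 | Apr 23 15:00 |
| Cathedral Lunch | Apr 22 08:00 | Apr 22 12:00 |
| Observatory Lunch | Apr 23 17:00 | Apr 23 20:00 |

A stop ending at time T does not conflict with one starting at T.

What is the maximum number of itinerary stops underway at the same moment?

Sort all start/end points and keep a running count:
Apr 22 08:00 start Cathedral Lunch → 1
Apr 22 10:00 start Bridge Tour → 2
Apr 22 12:00 end Cathedral Lunch → 1
Apr 22 14:00 end Bridge Tour → 0
Apr 22 19:00 start Old-Town Lunch → 1
Apr 22 22:00 end Old-Town Lunch → 0
Apr 23 08:00 start Bridge Visit → 1
Apr 23 09:00 start Castle Visit → 2
Apr 23 10:00 start Castle Hike → 3
Apr 23 11:00 end Bridge Visit → 2
Apr 23 12:00 end Castle Visit → 1
Apr 23 13:00 end Castle Hike → 0
Apr 23 13:00 start Harbour Lunch → 1
Apr 23 15:00 end Harbour Lunch → 0
Apr 23 17:00 start Observatory Lunch → 1
Apr 23 20:00 end Observatory Lunch → 0
Peak is 3, at Apr 23 10:00 (Bridge Visit, Castle Hike, Castle Visit).

3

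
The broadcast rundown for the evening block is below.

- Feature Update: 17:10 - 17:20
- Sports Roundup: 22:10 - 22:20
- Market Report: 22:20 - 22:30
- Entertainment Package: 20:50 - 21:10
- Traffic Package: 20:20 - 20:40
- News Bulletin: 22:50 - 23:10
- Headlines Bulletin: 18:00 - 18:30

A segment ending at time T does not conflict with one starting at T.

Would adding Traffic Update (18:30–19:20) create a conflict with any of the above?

No — it doesn't clash with anything

Feature Update: ends 17:20 at or before Traffic Update starts 18:30 → clear.
Headlines Bulletin: ends 18:30 at or before Traffic Update starts 18:30 → clear.
Traffic Package: starts 20:20 at or after Traffic Update ends 19:20 → clear.
Entertainment Package: starts 20:50 at or after Traffic Update ends 19:20 → clear.
Sports Roundup: starts 22:10 at or after Traffic Update ends 19:20 → clear.
Market Report: starts 22:20 at or after Traffic Update ends 19:20 → clear.
News Bulletin: starts 22:50 at or after Traffic Update ends 19:20 → clear.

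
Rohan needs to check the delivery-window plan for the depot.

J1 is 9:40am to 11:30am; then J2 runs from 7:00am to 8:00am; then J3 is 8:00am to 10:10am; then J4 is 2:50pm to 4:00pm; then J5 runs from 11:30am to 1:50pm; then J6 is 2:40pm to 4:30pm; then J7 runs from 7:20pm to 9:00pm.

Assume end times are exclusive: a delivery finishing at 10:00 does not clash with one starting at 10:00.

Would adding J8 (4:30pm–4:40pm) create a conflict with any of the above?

J2: ends 8:00am at or before J8 starts 4:30pm → clear.
J3: ends 10:10am at or before J8 starts 4:30pm → clear.
J1: ends 11:30am at or before J8 starts 4:30pm → clear.
J5: ends 1:50pm at or before J8 starts 4:30pm → clear.
J6: ends 4:30pm at or before J8 starts 4:30pm → clear.
J4: ends 4:00pm at or before J8 starts 4:30pm → clear.
J7: starts 7:20pm at or after J8 ends 4:40pm → clear.

No — it doesn't clash with anything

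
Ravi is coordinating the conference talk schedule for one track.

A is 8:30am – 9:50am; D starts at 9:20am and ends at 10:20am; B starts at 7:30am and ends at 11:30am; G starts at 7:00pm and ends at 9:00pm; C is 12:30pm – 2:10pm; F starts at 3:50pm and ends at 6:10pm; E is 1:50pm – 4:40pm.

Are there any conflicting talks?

Sorted by start: B, A, D, C, E, F, G.
A starts before B ends → B and A overlap.
That's a conflict, so the schedule is not conflict-free.

Yes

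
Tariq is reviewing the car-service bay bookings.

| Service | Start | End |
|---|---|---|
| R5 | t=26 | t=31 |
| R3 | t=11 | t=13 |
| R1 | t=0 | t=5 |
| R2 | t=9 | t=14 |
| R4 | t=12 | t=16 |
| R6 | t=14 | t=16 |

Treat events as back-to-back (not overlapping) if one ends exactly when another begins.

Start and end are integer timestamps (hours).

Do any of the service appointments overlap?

Check each pair: they overlap iff neither finishes before the other starts.
Sorted by start: R1, R2, R3, R4, R6, R5.
R2 starts after R1 ends — done with R1.
R3 starts before R2 ends → R2 and R3 overlap.
That's a conflict, so the schedule is not conflict-free.

Yes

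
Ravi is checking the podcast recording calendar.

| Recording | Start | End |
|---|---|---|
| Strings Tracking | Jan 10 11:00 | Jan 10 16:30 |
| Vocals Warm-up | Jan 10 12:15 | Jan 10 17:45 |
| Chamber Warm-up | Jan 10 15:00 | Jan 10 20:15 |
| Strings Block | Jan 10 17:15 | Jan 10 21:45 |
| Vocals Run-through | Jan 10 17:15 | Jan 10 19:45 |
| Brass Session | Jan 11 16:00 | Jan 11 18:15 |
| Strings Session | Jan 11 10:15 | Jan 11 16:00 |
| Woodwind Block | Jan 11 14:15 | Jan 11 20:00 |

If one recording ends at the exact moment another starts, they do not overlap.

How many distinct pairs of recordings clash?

10

Sorted by start: Strings Tracking, Vocals Warm-up, Chamber Warm-up, Strings Block, Vocals Run-through, Strings Session, Woodwind Block, Brass Session.
Vocals Warm-up starts before Strings Tracking ends → Strings Tracking and Vocals Warm-up overlap.
Chamber Warm-up starts before Strings Tracking ends → Strings Tracking and Chamber Warm-up overlap.
Strings Block starts after Strings Tracking ends, so Strings Tracking has no further overlaps.
Chamber Warm-up starts before Vocals Warm-up ends → Vocals Warm-up and Chamber Warm-up overlap.
Strings Block starts before Vocals Warm-up ends → Vocals Warm-up and Strings Block overlap.
Vocals Run-through starts before Vocals Warm-up ends → Vocals Warm-up and Vocals Run-through overlap.
Strings Session starts after Vocals Warm-up ends, so Vocals Warm-up has no further overlaps.
Strings Block starts before Chamber Warm-up ends → Chamber Warm-up and Strings Block overlap.
Vocals Run-through starts before Chamber Warm-up ends → Chamber Warm-up and Vocals Run-through overlap.
Strings Session starts after Chamber Warm-up ends, so Chamber Warm-up has no further overlaps.
Vocals Run-through starts before Strings Block ends → Strings Block and Vocals Run-through overlap.
Strings Session starts after Strings Block ends, so Strings Block has no further overlaps.
Strings Session starts after Vocals Run-through ends, so Vocals Run-through has no further overlaps.
Woodwind Block starts before Strings Session ends → Strings Session and Woodwind Block overlap.
Brass Session starts exactly when Strings Session ends (back-to-back, no overlap).
Brass Session starts before Woodwind Block ends → Woodwind Block and Brass Session overlap.
Overlapping pairs: Brass Session & Woodwind Block, Chamber Warm-up & Strings Block, Chamber Warm-up & Strings Tracking, Chamber Warm-up & Vocals Run-through, Chamber Warm-up & Vocals Warm-up, Strings Block & Vocals Run-through, Strings Block & Vocals Warm-up, Strings Session & Woodwind Block, Strings Tracking & Vocals Warm-up, Vocals Run-through & Vocals Warm-up — 10 in total.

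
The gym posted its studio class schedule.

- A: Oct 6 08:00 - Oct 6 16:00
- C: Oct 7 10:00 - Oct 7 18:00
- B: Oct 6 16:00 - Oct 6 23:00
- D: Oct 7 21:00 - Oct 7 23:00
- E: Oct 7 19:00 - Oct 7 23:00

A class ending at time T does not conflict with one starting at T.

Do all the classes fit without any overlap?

No

Sorted by start: A, B, C, E, D.
B starts exactly when A ends (back-to-back, no overlap), so nothing later overlaps A either.
C starts after B ends, so nothing later overlaps B either.
E starts after C ends, so nothing later overlaps C either.
D starts before E ends → E and D overlap.
That's a conflict, so the schedule is not conflict-free.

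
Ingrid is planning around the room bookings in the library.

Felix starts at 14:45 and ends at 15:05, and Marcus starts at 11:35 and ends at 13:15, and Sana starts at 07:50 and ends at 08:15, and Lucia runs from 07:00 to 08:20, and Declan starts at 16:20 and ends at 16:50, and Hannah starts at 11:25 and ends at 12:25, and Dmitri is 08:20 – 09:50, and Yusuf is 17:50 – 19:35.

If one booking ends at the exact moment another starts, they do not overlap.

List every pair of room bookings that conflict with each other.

Two intervals overlap when each starts before the other ends.
Sorted by start: Lucia, Sana, Dmitri, Hannah, Marcus, Felix, Declan, Yusuf.
Sana starts before Lucia ends → Lucia and Sana overlap.
Dmitri starts exactly when Lucia ends (back-to-back, no overlap), so Lucia has no further overlaps.
Dmitri starts after Sana ends, so Sana has no further overlaps.
Hannah starts after Dmitri ends, so Dmitri has no further overlaps.
Marcus starts before Hannah ends → Hannah and Marcus overlap.
Felix starts after Hannah ends, so Hannah has no further overlaps.
Felix starts after Marcus ends, so Marcus has no further overlaps.
Declan starts after Felix ends, so Felix has no further overlaps.
Yusuf starts after Declan ends.

Hannah & Marcus, Lucia & Sana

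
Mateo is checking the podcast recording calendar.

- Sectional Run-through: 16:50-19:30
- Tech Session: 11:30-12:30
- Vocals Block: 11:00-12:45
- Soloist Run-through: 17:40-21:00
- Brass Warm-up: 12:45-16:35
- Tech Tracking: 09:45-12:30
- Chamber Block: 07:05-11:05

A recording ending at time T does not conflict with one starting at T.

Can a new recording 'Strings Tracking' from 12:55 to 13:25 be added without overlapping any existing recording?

Chamber Block: ends 11:05 at or before Strings Tracking starts 12:55 → clear.
Tech Tracking: ends 12:30 at or before Strings Tracking starts 12:55 → clear.
Vocals Block: ends 12:45 at or before Strings Tracking starts 12:55 → clear.
Tech Session: ends 12:30 at or before Strings Tracking starts 12:55 → clear.
Brass Warm-up: starts 12:45 before Strings Tracking ends 13:25, and ends 16:35 after Strings Tracking starts 12:55 → overlap.
Sectional Run-through: starts 16:50 at or after Strings Tracking ends 13:25 → clear.
Soloist Run-through: starts 17:40 at or after Strings Tracking ends 13:25 → clear.
Strings Tracking overlaps Brass Warm-up.

No — it overlaps Brass Warm-up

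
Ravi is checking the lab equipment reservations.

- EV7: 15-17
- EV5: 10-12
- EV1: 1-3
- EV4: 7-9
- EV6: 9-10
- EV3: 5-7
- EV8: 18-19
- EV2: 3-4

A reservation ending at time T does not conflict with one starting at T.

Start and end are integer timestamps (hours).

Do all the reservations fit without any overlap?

Sorted by start: EV1, EV2, EV3, EV4, EV6, EV5, EV7, EV8.
EV2 starts exactly when EV1 ends (back-to-back, no overlap), so nothing later overlaps EV1 either.
EV3 starts after EV2 ends, so nothing later overlaps EV2 either.
EV4 starts exactly when EV3 ends (back-to-back, no overlap), so nothing later overlaps EV3 either.
EV6 starts exactly when EV4 ends (back-to-back, no overlap), so nothing later overlaps EV4 either.
EV5 starts exactly when EV6 ends (back-to-back, no overlap), so nothing later overlaps EV6 either.
EV7 starts after EV5 ends, so nothing later overlaps EV5 either.
EV8 starts after EV7 ends.
Every pair is clear; the schedule has no overlaps.

Yes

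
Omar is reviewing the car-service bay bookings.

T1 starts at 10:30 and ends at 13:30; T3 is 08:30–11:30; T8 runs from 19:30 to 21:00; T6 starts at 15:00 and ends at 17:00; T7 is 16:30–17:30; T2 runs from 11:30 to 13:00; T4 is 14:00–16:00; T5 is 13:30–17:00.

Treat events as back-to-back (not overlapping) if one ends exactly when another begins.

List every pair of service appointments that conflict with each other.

T1 & T2, T1 & T3, T4 & T5, T4 & T6, T5 & T6, T5 & T7, T6 & T7

Check each pair: they overlap iff neither finishes before the other starts.
Sorted by start: T3, T1, T2, T5, T4, T6, T7, T8.
T1 starts before T3 ends → T3 and T1 overlap.
T2 starts exactly when T3 ends (back-to-back, no overlap), so T3 has no further overlaps.
T2 starts before T1 ends → T1 and T2 overlap.
T5 starts exactly when T1 ends (back-to-back, no overlap), so T1 has no further overlaps.
T5 starts after T2 ends, so T2 has no further overlaps.
T4 starts before T5 ends → T5 and T4 overlap.
T6 starts before T5 ends → T5 and T6 overlap.
T7 starts before T5 ends → T5 and T7 overlap.
T8 starts after T5 ends.
T6 starts before T4 ends → T4 and T6 overlap.
T7 starts after T4 ends, so T4 has no further overlaps.
T7 starts before T6 ends → T6 and T7 overlap.
T8 starts after T6 ends.
T8 starts after T7 ends.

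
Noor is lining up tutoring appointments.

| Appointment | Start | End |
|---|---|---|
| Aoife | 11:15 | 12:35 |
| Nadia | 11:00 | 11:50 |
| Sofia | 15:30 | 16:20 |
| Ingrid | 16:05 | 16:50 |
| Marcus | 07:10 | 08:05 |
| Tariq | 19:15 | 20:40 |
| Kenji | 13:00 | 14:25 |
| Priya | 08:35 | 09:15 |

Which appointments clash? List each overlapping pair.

Two intervals overlap when each starts before the other ends.
Sorted by start: Marcus, Priya, Nadia, Aoife, Kenji, Sofia, Ingrid, Tariq.
Priya starts after Marcus ends, so Marcus has no further overlaps.
Nadia starts after Priya ends, so Priya has no further overlaps.
Aoife starts before Nadia ends → Nadia and Aoife overlap.
Kenji starts after Nadia ends, so Nadia has no further overlaps.
Kenji starts after Aoife ends, so Aoife has no further overlaps.
Sofia starts after Kenji ends, so Kenji has no further overlaps.
Ingrid starts before Sofia ends → Sofia and Ingrid overlap.
Tariq starts after Sofia ends.
Tariq starts after Ingrid ends.

Aoife & Nadia, Ingrid & Sofia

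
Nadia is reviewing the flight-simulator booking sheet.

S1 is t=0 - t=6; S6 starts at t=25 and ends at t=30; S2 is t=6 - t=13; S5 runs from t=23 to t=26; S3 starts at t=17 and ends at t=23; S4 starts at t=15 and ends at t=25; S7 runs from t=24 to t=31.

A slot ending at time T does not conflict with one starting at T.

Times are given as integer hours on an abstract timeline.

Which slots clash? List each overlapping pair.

Check each pair: they overlap iff neither finishes before the other starts.
Sorted by start: S1, S2, S4, S3, S5, S7, S6.
S2 starts exactly when S1 ends (back-to-back, no overlap), so nothing later overlaps S1 either.
S4 starts after S2 ends, so nothing later overlaps S2 either.
S3 starts before S4 ends → S4 and S3 overlap.
S5 starts before S4 ends → S4 and S5 overlap.
S7 starts before S4 ends → S4 and S7 overlap.
S6 starts exactly when S4 ends (back-to-back, no overlap).
S5 starts exactly when S3 ends (back-to-back, no overlap), so nothing later overlaps S3 either.
S7 starts before S5 ends → S5 and S7 overlap.
S6 starts before S5 ends → S5 and S6 overlap.
S6 starts before S7 ends → S7 and S6 overlap.

S3 & S4, S4 & S5, S4 & S7, S5 & S6, S5 & S7, S6 & S7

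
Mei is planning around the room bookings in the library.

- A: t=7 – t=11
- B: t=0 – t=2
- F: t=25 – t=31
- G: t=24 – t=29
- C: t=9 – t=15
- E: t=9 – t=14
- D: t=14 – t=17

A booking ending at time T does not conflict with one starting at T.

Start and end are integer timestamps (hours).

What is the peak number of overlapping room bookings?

Sweep the timeline, counting +1 at each start and −1 at each end (ends before starts at a tie):
t=0 start B → 1
t=2 end B → 0
t=7 start A → 1
t=9 start C → 2
t=9 start E → 3
t=11 end A → 2
t=14 end E → 1
t=14 start D → 2
t=15 end C → 1
t=17 end D → 0
t=24 start G → 1
t=25 start F → 2
t=29 end G → 1
t=31 end F → 0
Peak is 3, at t=9 (A, C, E).

3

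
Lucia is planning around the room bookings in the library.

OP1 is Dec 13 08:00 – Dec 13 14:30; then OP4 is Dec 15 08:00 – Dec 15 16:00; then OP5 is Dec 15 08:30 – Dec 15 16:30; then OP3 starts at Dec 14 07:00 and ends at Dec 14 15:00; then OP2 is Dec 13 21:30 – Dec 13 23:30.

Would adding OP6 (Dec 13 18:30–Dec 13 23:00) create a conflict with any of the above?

OP1: ends Dec 13 14:30 at or before OP6 starts Dec 13 18:30 → clear.
OP2: starts Dec 13 21:30 before OP6 ends Dec 13 23:00, and ends Dec 13 23:30 after OP6 starts Dec 13 18:30 → overlap.
OP3: starts Dec 14 07:00 at or after OP6 ends Dec 13 23:00 → clear.
OP4: starts Dec 15 08:00 at or after OP6 ends Dec 13 23:00 → clear.
OP5: starts Dec 15 08:30 at or after OP6 ends Dec 13 23:00 → clear.
OP6 overlaps OP2.

Yes — it overlaps OP2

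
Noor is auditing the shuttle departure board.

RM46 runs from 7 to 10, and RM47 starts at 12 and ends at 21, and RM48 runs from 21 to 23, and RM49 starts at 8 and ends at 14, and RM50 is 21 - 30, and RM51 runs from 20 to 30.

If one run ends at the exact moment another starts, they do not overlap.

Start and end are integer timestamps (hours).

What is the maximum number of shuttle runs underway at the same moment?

Sweep the timeline, counting +1 at each start and −1 at each end (ends before starts at a tie):
7 start RM46 → 1
8 start RM49 → 2
10 end RM46 → 1
12 start RM47 → 2
14 end RM49 → 1
20 start RM51 → 2
21 end RM47 → 1
21 start RM48 → 2
21 start RM50 → 3
23 end RM48 → 2
30 end RM50 → 1
30 end RM51 → 0
Peak is 3, at 21 (RM48, RM50, RM51).

3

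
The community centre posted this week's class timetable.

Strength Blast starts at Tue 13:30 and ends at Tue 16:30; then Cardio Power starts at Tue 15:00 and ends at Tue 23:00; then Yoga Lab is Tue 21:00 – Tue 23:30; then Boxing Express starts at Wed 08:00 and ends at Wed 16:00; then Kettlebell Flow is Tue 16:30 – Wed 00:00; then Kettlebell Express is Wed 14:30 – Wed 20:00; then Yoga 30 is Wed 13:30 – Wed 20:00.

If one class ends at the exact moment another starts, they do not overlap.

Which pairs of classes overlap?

Sorted by start: Strength Blast, Cardio Power, Kettlebell Flow, Yoga Lab, Boxing Express, Yoga 30, Kettlebell Express.
Cardio Power starts before Strength Blast ends → Strength Blast and Cardio Power overlap.
Kettlebell Flow starts exactly when Strength Blast ends (back-to-back, no overlap) — done with Strength Blast.
Kettlebell Flow starts before Cardio Power ends → Cardio Power and Kettlebell Flow overlap.
Yoga Lab starts before Cardio Power ends → Cardio Power and Yoga Lab overlap.
Boxing Express starts after Cardio Power ends — done with Cardio Power.
Yoga Lab starts before Kettlebell Flow ends → Kettlebell Flow and Yoga Lab overlap.
Boxing Express starts after Kettlebell Flow ends — done with Kettlebell Flow.
Boxing Express starts after Yoga Lab ends — done with Yoga Lab.
Yoga 30 starts before Boxing Express ends → Boxing Express and Yoga 30 overlap.
Kettlebell Express starts before Boxing Express ends → Boxing Express and Kettlebell Express overlap.
Kettlebell Express starts before Yoga 30 ends → Yoga 30 and Kettlebell Express overlap.

Boxing Express & Kettlebell Express, Boxing Express & Yoga 30, Cardio Power & Kettlebell Flow, Cardio Power & Strength Blast, Cardio Power & Yoga Lab, Kettlebell Express & Yoga 30, Kettlebell Flow & Yoga Lab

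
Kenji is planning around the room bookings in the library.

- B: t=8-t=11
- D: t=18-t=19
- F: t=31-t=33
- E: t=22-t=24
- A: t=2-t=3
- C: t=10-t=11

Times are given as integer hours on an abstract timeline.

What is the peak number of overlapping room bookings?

2

Sort all start/end points and keep a running count:
t=2 start A → 1
t=3 end A → 0
t=8 start B → 1
t=10 start C → 2
t=11 end B → 1
t=11 end C → 0
t=18 start D → 1
t=19 end D → 0
t=22 start E → 1
t=24 end E → 0
t=31 start F → 1
t=33 end F → 0
Peak is 2, at t=10 (B, C).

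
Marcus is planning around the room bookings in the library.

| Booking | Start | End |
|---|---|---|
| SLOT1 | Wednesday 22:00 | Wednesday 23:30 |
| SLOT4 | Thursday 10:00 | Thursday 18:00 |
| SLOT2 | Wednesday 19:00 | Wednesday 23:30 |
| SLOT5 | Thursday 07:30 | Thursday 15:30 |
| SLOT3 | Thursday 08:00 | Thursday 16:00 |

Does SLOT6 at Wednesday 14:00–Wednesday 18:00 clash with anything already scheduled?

SLOT2: starts Wednesday 19:00 at or after SLOT6 ends Wednesday 18:00 → clear.
SLOT1: starts Wednesday 22:00 at or after SLOT6 ends Wednesday 18:00 → clear.
SLOT5: starts Thursday 07:30 at or after SLOT6 ends Wednesday 18:00 → clear.
SLOT3: starts Thursday 08:00 at or after SLOT6 ends Wednesday 18:00 → clear.
SLOT4: starts Thursday 10:00 at or after SLOT6 ends Wednesday 18:00 → clear.

No — it doesn't clash with anything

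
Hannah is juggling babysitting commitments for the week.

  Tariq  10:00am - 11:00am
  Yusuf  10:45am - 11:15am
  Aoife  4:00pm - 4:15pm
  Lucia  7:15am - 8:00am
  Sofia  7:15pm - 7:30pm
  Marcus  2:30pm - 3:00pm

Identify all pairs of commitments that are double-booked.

Tariq & Yusuf

Check each pair: they overlap iff neither finishes before the other starts.
Sorted by start: Lucia, Tariq, Yusuf, Marcus, Aoife, Sofia.
Tariq starts after Lucia ends; Lucia is clear from here.
Yusuf starts before Tariq ends → Tariq and Yusuf overlap.
Marcus starts after Tariq ends; Tariq is clear from here.
Marcus starts after Yusuf ends; Yusuf is clear from here.
Aoife starts after Marcus ends; Marcus is clear from here.
Sofia starts after Aoife ends.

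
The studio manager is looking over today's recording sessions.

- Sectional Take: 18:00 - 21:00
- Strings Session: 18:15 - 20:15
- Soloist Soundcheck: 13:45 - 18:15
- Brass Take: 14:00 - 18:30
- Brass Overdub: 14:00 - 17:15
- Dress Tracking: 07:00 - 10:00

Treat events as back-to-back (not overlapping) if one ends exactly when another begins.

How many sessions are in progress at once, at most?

3

Walk through starts and ends in time order (an end at T is processed before a start at T):
07:00 start Dress Tracking → 1
10:00 end Dress Tracking → 0
13:45 start Soloist Soundcheck → 1
14:00 start Brass Overdub → 2
14:00 start Brass Take → 3
17:15 end Brass Overdub → 2
18:00 start Sectional Take → 3
18:15 end Soloist Soundcheck → 2
18:15 start Strings Session → 3
18:30 end Brass Take → 2
20:15 end Strings Session → 1
21:00 end Sectional Take → 0
Peak is 3, at 14:00 (Brass Overdub, Brass Take, Soloist Soundcheck).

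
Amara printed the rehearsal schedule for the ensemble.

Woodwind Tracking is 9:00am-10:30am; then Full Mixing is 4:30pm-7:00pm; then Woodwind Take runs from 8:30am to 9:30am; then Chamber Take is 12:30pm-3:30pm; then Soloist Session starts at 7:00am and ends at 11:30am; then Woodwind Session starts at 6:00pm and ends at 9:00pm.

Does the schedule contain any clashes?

Yes

Check each pair: they overlap iff neither finishes before the other starts.
Sorted by start: Soloist Session, Woodwind Take, Woodwind Tracking, Chamber Take, Full Mixing, Woodwind Session.
Woodwind Take starts before Soloist Session ends → Soloist Session and Woodwind Take overlap.
That's a conflict, so the schedule is not conflict-free.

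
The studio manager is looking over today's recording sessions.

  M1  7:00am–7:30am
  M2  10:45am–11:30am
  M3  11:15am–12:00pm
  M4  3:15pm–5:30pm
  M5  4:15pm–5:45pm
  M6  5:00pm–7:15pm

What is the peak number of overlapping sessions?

Sort all start/end points and keep a running count:
7:00am start M1 → 1
7:30am end M1 → 0
10:45am start M2 → 1
11:15am start M3 → 2
11:30am end M2 → 1
12:00pm end M3 → 0
3:15pm start M4 → 1
4:15pm start M5 → 2
5:00pm start M6 → 3
5:30pm end M4 → 2
5:45pm end M5 → 1
7:15pm end M6 → 0
Peak is 3, at 5:00pm (M4, M5, M6).

3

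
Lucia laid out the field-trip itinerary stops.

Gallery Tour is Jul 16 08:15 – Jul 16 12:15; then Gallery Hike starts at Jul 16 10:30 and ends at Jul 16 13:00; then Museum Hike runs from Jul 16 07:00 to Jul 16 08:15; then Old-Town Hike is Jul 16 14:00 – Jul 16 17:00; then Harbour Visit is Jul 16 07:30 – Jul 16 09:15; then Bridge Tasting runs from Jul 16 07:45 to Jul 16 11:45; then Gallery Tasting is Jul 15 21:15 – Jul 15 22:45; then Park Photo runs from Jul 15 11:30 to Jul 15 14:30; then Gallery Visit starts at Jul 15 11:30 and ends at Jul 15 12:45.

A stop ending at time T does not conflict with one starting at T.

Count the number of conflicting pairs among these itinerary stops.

Two intervals overlap when each starts before the other ends.
Sorted by start: Park Photo, Gallery Visit, Gallery Tasting, Museum Hike, Harbour Visit, Bridge Tasting, Gallery Tour, Gallery Hike, Old-Town Hike.
Gallery Visit starts before Park Photo ends → Park Photo and Gallery Visit overlap.
Gallery Tasting starts after Park Photo ends — done with Park Photo.
Gallery Tasting starts after Gallery Visit ends — done with Gallery Visit.
Museum Hike starts after Gallery Tasting ends — done with Gallery Tasting.
Harbour Visit starts before Museum Hike ends → Museum Hike and Harbour Visit overlap.
Bridge Tasting starts before Museum Hike ends → Museum Hike and Bridge Tasting overlap.
Gallery Tour starts exactly when Museum Hike ends (back-to-back, no overlap) — done with Museum Hike.
Bridge Tasting starts before Harbour Visit ends → Harbour Visit and Bridge Tasting overlap.
Gallery Tour starts before Harbour Visit ends → Harbour Visit and Gallery Tour overlap.
Gallery Hike starts after Harbour Visit ends — done with Harbour Visit.
Gallery Tour starts before Bridge Tasting ends → Bridge Tasting and Gallery Tour overlap.
Gallery Hike starts before Bridge Tasting ends → Bridge Tasting and Gallery Hike overlap.
Old-Town Hike starts after Bridge Tasting ends.
Gallery Hike starts before Gallery Tour ends → Gallery Tour and Gallery Hike overlap.
Old-Town Hike starts after Gallery Tour ends.
Old-Town Hike starts after Gallery Hike ends.
Overlapping pairs: Bridge Tasting & Gallery Hike, Bridge Tasting & Gallery Tour, Bridge Tasting & Harbour Visit, Bridge Tasting & Museum Hike, Gallery Hike & Gallery Tour, Gallery Tour & Harbour Visit, Gallery Visit & Park Photo, Harbour Visit & Museum Hike — 8 in total.

8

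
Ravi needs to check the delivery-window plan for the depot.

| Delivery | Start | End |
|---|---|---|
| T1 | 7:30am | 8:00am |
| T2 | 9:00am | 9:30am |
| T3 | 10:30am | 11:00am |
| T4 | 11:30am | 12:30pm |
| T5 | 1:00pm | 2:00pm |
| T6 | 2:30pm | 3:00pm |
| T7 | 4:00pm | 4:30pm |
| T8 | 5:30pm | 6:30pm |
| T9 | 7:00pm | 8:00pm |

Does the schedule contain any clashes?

No

Sorted by start: T1, T2, T3, T4, T5, T6, T7, T8, T9.
T2 starts after T1 ends, so nothing later overlaps T1 either.
T3 starts after T2 ends, so nothing later overlaps T2 either.
T4 starts after T3 ends, so nothing later overlaps T3 either.
T5 starts after T4 ends, so nothing later overlaps T4 either.
T6 starts after T5 ends, so nothing later overlaps T5 either.
T7 starts after T6 ends, so nothing later overlaps T6 either.
T8 starts after T7 ends, so nothing later overlaps T7 either.
T9 starts after T8 ends.
Every pair is clear; the schedule has no overlaps.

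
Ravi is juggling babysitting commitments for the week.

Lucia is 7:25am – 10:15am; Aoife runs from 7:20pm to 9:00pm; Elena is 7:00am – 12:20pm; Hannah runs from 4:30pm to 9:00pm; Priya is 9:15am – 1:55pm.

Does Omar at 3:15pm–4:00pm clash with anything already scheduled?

Elena: ends 12:20pm at or before Omar starts 3:15pm → clear.
Lucia: ends 10:15am at or before Omar starts 3:15pm → clear.
Priya: ends 1:55pm at or before Omar starts 3:15pm → clear.
Hannah: starts 4:30pm at or after Omar ends 4:00pm → clear.
Aoife: starts 7:20pm at or after Omar ends 4:00pm → clear.

No — it doesn't clash with anything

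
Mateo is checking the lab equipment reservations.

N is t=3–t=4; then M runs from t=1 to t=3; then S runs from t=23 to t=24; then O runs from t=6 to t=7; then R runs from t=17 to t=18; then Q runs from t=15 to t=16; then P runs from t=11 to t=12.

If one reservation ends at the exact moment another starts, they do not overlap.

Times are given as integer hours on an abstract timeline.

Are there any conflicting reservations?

Sorted by start: M, N, O, P, Q, R, S.
N starts exactly when M ends (back-to-back, no overlap), so M has no further overlaps.
O starts after N ends, so N has no further overlaps.
P starts after O ends, so O has no further overlaps.
Q starts after P ends, so P has no further overlaps.
R starts after Q ends, so Q has no further overlaps.
S starts after R ends.
Every pair is clear; the schedule has no overlaps.

No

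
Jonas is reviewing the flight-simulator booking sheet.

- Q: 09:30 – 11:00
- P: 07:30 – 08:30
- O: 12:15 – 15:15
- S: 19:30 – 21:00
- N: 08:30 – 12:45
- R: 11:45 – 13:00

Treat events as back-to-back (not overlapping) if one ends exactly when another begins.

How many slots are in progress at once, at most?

3

Walk through starts and ends in time order (an end at T is processed before a start at T):
07:30 start P → 1
08:30 end P → 0
08:30 start N → 1
09:30 start Q → 2
11:00 end Q → 1
11:45 start R → 2
12:15 start O → 3
12:45 end N → 2
13:00 end R → 1
15:15 end O → 0
19:30 start S → 1
21:00 end S → 0
Peak is 3, at 12:15 (N, O, R).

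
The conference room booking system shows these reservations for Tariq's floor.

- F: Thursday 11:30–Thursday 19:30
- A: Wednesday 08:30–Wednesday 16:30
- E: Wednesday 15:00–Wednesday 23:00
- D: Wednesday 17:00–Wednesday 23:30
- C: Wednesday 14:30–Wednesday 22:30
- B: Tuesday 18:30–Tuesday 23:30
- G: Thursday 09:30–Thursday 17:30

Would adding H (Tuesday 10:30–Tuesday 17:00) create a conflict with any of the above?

No — it doesn't clash with anything

B: starts Tuesday 18:30 at or after H ends Tuesday 17:00 → clear.
A: starts Wednesday 08:30 at or after H ends Tuesday 17:00 → clear.
C: starts Wednesday 14:30 at or after H ends Tuesday 17:00 → clear.
E: starts Wednesday 15:00 at or after H ends Tuesday 17:00 → clear.
D: starts Wednesday 17:00 at or after H ends Tuesday 17:00 → clear.
G: starts Thursday 09:30 at or after H ends Tuesday 17:00 → clear.
F: starts Thursday 11:30 at or after H ends Tuesday 17:00 → clear.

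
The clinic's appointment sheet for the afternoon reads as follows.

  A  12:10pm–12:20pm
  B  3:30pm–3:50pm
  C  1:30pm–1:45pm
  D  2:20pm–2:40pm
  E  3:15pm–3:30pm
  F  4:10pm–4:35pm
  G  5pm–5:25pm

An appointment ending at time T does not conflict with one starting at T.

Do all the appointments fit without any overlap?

Yes

Two intervals overlap when each starts before the other ends.
Sorted by start: A, C, D, E, B, F, G.
C starts after A ends, so A has no further overlaps.
D starts after C ends, so C has no further overlaps.
E starts after D ends, so D has no further overlaps.
B starts exactly when E ends (back-to-back, no overlap), so E has no further overlaps.
F starts after B ends, so B has no further overlaps.
G starts after F ends.
Every pair is clear; the schedule has no overlaps.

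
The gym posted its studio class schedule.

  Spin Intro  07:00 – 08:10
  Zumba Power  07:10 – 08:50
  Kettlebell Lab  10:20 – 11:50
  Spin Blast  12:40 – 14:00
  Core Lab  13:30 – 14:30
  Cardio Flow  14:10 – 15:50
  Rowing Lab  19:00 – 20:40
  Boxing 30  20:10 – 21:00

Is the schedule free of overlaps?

Sorted by start: Spin Intro, Zumba Power, Kettlebell Lab, Spin Blast, Core Lab, Cardio Flow, Rowing Lab, Boxing 30.
Zumba Power starts before Spin Intro ends → Spin Intro and Zumba Power overlap.
That's a conflict, so the schedule is not conflict-free.

No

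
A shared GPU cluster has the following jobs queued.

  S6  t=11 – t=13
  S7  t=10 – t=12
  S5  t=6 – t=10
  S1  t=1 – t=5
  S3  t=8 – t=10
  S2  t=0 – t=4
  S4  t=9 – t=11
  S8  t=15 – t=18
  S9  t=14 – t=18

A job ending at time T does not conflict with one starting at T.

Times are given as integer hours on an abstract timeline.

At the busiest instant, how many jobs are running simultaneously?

3

Walk through starts and ends in time order (an end at T is processed before a start at T):
t=0 start S2 → 1
t=1 start S1 → 2
t=4 end S2 → 1
t=5 end S1 → 0
t=6 start S5 → 1
t=8 start S3 → 2
t=9 start S4 → 3
t=10 end S3 → 2
t=10 end S5 → 1
t=10 start S7 → 2
t=11 end S4 → 1
t=11 start S6 → 2
t=12 end S7 → 1
t=13 end S6 → 0
t=14 start S9 → 1
t=15 start S8 → 2
t=18 end S8 → 1
t=18 end S9 → 0
Peak is 3, at t=9 (S3, S4, S5).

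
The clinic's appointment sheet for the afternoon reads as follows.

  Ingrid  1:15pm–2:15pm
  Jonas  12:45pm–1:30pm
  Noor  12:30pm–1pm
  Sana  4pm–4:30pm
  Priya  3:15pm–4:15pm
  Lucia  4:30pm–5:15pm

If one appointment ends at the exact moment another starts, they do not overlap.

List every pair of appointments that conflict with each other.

Check each pair: they overlap iff neither finishes before the other starts.
Sorted by start: Noor, Jonas, Ingrid, Priya, Sana, Lucia.
Jonas starts before Noor ends → Noor and Jonas overlap.
Ingrid starts after Noor ends — done with Noor.
Ingrid starts before Jonas ends → Jonas and Ingrid overlap.
Priya starts after Jonas ends — done with Jonas.
Priya starts after Ingrid ends — done with Ingrid.
Sana starts before Priya ends → Priya and Sana overlap.
Lucia starts after Priya ends.
Lucia starts exactly when Sana ends (back-to-back, no overlap).

Ingrid & Jonas, Jonas & Noor, Priya & Sana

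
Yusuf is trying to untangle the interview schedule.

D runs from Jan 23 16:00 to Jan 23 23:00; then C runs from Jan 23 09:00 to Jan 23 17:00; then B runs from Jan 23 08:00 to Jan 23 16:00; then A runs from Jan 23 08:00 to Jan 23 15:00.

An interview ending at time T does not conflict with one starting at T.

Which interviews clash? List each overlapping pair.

Sorted by start: A, B, C, D.
B starts before A ends → A and B overlap.
C starts before A ends → A and C overlap.
D starts after A ends.
C starts before B ends → B and C overlap.
D starts exactly when B ends (back-to-back, no overlap).
D starts before C ends → C and D overlap.

A & B, A & C, B & C, C & D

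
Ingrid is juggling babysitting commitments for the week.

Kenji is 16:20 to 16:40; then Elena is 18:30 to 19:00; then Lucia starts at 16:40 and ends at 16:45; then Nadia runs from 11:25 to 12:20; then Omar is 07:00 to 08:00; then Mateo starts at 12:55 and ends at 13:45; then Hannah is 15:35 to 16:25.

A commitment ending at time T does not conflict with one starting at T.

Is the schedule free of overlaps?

No

Sorted by start: Omar, Nadia, Mateo, Hannah, Kenji, Lucia, Elena.
Nadia starts after Omar ends — done with Omar.
Mateo starts after Nadia ends — done with Nadia.
Hannah starts after Mateo ends — done with Mateo.
Kenji starts before Hannah ends → Hannah and Kenji overlap.
That's a conflict, so the schedule is not conflict-free.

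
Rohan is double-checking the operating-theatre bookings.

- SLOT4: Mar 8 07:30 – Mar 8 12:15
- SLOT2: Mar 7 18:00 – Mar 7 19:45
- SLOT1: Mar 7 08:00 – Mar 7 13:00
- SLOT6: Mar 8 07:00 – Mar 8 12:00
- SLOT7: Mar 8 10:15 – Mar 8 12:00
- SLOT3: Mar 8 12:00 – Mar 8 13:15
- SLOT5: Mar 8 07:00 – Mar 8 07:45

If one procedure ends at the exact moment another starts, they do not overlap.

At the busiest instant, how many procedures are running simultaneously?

3

Sweep the timeline, counting +1 at each start and −1 at each end (ends before starts at a tie):
Mar 7 08:00 start SLOT1 → 1
Mar 7 13:00 end SLOT1 → 0
Mar 7 18:00 start SLOT2 → 1
Mar 7 19:45 end SLOT2 → 0
Mar 8 07:00 start SLOT5 → 1
Mar 8 07:00 start SLOT6 → 2
Mar 8 07:30 start SLOT4 → 3
Mar 8 07:45 end SLOT5 → 2
Mar 8 10:15 start SLOT7 → 3
Mar 8 12:00 end SLOT6 → 2
Mar 8 12:00 end SLOT7 → 1
Mar 8 12:00 start SLOT3 → 2
Mar 8 12:15 end SLOT4 → 1
Mar 8 13:15 end SLOT3 → 0
Peak is 3, at Mar 8 07:30 (SLOT4, SLOT5, SLOT6).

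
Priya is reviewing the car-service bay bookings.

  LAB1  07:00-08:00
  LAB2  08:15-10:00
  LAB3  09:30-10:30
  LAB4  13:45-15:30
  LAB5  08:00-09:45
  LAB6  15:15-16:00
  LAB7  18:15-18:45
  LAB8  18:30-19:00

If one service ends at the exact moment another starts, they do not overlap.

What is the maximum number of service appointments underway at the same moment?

Sort all start/end points and keep a running count:
07:00 start LAB1 → 1
08:00 end LAB1 → 0
08:00 start LAB5 → 1
08:15 start LAB2 → 2
09:30 start LAB3 → 3
09:45 end LAB5 → 2
10:00 end LAB2 → 1
10:30 end LAB3 → 0
13:45 start LAB4 → 1
15:15 start LAB6 → 2
15:30 end LAB4 → 1
16:00 end LAB6 → 0
18:15 start LAB7 → 1
18:30 start LAB8 → 2
18:45 end LAB7 → 1
19:00 end LAB8 → 0
Peak is 3, at 09:30 (LAB2, LAB3, LAB5).

3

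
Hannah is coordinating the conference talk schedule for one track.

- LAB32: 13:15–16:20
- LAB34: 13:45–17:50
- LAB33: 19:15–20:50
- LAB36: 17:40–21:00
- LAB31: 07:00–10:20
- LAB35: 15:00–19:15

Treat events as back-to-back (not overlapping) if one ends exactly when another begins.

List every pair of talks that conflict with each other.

Check each pair: they overlap iff neither finishes before the other starts.
Sorted by start: LAB31, LAB32, LAB34, LAB35, LAB36, LAB33.
LAB32 starts after LAB31 ends — done with LAB31.
LAB34 starts before LAB32 ends → LAB32 and LAB34 overlap.
LAB35 starts before LAB32 ends → LAB32 and LAB35 overlap.
LAB36 starts after LAB32 ends — done with LAB32.
LAB35 starts before LAB34 ends → LAB34 and LAB35 overlap.
LAB36 starts before LAB34 ends → LAB34 and LAB36 overlap.
LAB33 starts after LAB34 ends.
LAB36 starts before LAB35 ends → LAB35 and LAB36 overlap.
LAB33 starts exactly when LAB35 ends (back-to-back, no overlap).
LAB33 starts before LAB36 ends → LAB36 and LAB33 overlap.

LAB32 & LAB34, LAB32 & LAB35, LAB33 & LAB36, LAB34 & LAB35, LAB34 & LAB36, LAB35 & LAB36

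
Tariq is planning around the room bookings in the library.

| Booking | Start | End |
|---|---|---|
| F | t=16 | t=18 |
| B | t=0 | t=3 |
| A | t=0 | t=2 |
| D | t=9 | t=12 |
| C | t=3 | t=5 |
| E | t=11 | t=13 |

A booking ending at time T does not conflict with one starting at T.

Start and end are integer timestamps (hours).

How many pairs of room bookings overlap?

Check each pair: they overlap iff neither finishes before the other starts.
Sorted by start: A, B, C, D, E, F.
B starts before A ends → A and B overlap.
C starts after A ends, so A has no further overlaps.
C starts exactly when B ends (back-to-back, no overlap), so B has no further overlaps.
D starts after C ends, so C has no further overlaps.
E starts before D ends → D and E overlap.
F starts after D ends.
F starts after E ends.
Overlapping pairs: A & B, D & E — 2 in total.

2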